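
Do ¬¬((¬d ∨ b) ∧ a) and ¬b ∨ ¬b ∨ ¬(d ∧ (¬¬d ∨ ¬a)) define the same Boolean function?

E1: ¬¬((¬d ∨ b) ∧ a)
    = (¬d ∨ b) ∧ a   — double negation
E2: ¬b ∨ ¬b ∨ ¬(d ∧ (¬¬d ∨ ¬a))
    = ¬b ∨ ¬b ∨ ¬(d ∧ (d ∨ ¬a))   — double negation
    = ¬b ∨ ¬(d ∧ (d ∨ ¬a))   — idempotence
    = ¬b ∨ ¬d   — absorption
These differ: at a=0, b=0, d=0, E1 = 0 but E2 = 1.

No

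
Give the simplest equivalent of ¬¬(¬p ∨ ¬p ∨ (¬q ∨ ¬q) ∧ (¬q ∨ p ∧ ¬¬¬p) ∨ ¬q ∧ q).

¬¬(¬p ∨ ¬p ∨ (¬q ∨ ¬q) ∧ (¬q ∨ p ∧ ¬¬¬p) ∨ ¬q ∧ q)
= ¬¬(¬p ∨ (¬q ∨ ¬q) ∧ (¬q ∨ p ∧ ¬¬¬p) ∨ ¬q ∧ q)   (idempotence)
= ¬¬(¬p ∨ ¬q ∧ (¬q ∨ p ∧ ¬¬¬p) ∨ ¬q ∧ q)   (idempotence)
= ¬¬(¬p ∨ ¬q ∧ (¬q ∨ p ∧ ¬p) ∨ ¬q ∧ q)   (double negation)
= ¬p ∨ ¬q ∧ (¬q ∨ p ∧ ¬p) ∨ ¬q ∧ q   (double negation)
= ¬p ∨ ¬q ∧ ¬q ∨ ¬q ∧ q   (complement / identity)
= ¬p ∨ ¬q   (distribution)

¬p ∨ ¬q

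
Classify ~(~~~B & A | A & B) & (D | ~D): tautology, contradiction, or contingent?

contingent

~(~~~B & A | A & B) & (D | ~D)
= ~(~B & A | A & B) & (D | ~D)
= ~(~B & A | A & B)
= ~A
This depends on A, so it is not a constant.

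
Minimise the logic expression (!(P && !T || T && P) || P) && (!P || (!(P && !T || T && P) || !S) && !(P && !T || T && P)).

(!(P && !T || T && P) || P) && (!P || (!(P && !T || T && P) || !S) && !(P && !T || T && P))
= (!(P && !T || T && P) || P) && (!P || !(P && !T || T && P))   (absorption)
= P && !P || !(P && !T || T && P)   (distribution)
= !(P && !T || T && P)   (complement / identity)
= !P   (distribution)

!P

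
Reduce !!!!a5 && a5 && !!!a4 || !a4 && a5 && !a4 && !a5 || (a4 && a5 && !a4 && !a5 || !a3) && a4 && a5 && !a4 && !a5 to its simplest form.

a5 && !a4

!!!!a5 && a5 && !!!a4 || !a4 && a5 && !a4 && !a5 || (a4 && a5 && !a4 && !a5 || !a3) && a4 && a5 && !a4 && !a5
= !!!!a5 && a5 && !!!a4 || !a4 && a5 && !a4 && !a5 || a4 && a5 && !a4 && !a5
= !!a5 && a5 && !!!a4 || !a4 && a5 && !a4 && !a5 || a4 && a5 && !a4 && !a5
= !!a5 && a5 && !!!a4 || a5 && !a4 && !a5
= a5 && a5 && !!!a4 || a5 && !a4 && !a5
= a5 && a5 && !a4 || a5 && !a4 && !a5
= a5 && !a4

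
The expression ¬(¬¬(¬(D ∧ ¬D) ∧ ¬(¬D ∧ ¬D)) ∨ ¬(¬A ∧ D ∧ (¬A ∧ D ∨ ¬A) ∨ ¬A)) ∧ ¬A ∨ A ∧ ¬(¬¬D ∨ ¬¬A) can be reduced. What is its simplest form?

¬D ∧ ¬A

¬(¬¬(¬(D ∧ ¬D) ∧ ¬(¬D ∧ ¬D)) ∨ ¬(¬A ∧ D ∧ (¬A ∧ D ∨ ¬A) ∨ ¬A)) ∧ ¬A ∨ A ∧ ¬(¬¬D ∨ ¬¬A)
= ¬(¬(D ∧ ¬D ∨ ¬D ∧ ¬D) ∨ ¬(¬A ∧ D ∧ (¬A ∧ D ∨ ¬A) ∨ ¬A)) ∧ ¬A ∨ A ∧ ¬(¬¬D ∨ ¬¬A)   [De Morgan]
= ¬(¬(D ∧ ¬D ∨ ¬D ∧ ¬D) ∨ ¬(¬A ∧ D ∨ ¬A)) ∧ ¬A ∨ A ∧ ¬(¬¬D ∨ ¬¬A)   [absorption]
= ¬(¬¬D ∨ ¬(¬A ∧ D ∨ ¬A)) ∧ ¬A ∨ A ∧ ¬(¬¬D ∨ ¬¬A)   [distribution]
= ¬(¬¬D ∨ ¬¬A) ∧ ¬A ∨ A ∧ ¬(¬¬D ∨ ¬¬A)   [absorption]
= ¬(¬¬D ∨ ¬¬A)   [distribution]
= ¬D ∧ ¬A   [De Morgan]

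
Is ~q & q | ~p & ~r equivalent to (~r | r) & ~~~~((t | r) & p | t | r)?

E1: ~q & q | ~p & ~r
    = ~p & ~r   [complement / identity]
E2: (~r | r) & ~~~~((t | r) & p | t | r)
    = (~r | r) & ~~~~(t | r)   [absorption]
    = (~r | r) & ~~(t | r)   [double negation]
    = (~r | r) & (t | r)   [double negation]
    = t | r   [complement / identity]
These differ: at p=0, q=0, r=1, t=0, E1 = 0 but E2 = 1.

No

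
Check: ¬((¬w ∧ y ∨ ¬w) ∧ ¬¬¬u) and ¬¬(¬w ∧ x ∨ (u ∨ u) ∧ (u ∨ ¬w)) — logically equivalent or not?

No

E1: ¬((¬w ∧ y ∨ ¬w) ∧ ¬¬¬u)
    = ¬(¬w ∧ ¬¬¬u)   — absorption
    = w ∨ ¬¬u   — De Morgan
    = w ∨ u   — double negation
E2: ¬¬(¬w ∧ x ∨ (u ∨ u) ∧ (u ∨ ¬w))
    = ¬w ∧ x ∨ (u ∨ u) ∧ (u ∨ ¬w)   — double negation
    = ¬w ∧ x ∨ u ∧ ¬w ∨ u   — distribution
    = ¬w ∧ x ∨ u   — absorption
These differ: at u=0, w=1, x=1, y=0, E1 = 1 but E2 = 0.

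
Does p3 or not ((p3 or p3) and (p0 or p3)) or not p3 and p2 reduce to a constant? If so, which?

yes, True

p3 or not ((p3 or p3) and (p0 or p3)) or not p3 and p2
= p3 or not (p3 or p3 and p0) or not p3 and p2   — distribution
= p3 or not p3 or not p3 and p2   — absorption
= p3 or not p3   — absorption
= True   — complement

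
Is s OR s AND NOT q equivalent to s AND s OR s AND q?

E1: s OR s AND NOT q
    = s   — absorption
E2: s AND s OR s AND q
    = s AND (s OR q)   — distribution
    = s   — absorption
Both reduce to s, so they are equivalent.

Yes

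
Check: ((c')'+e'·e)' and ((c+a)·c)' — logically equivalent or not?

E1: ((c')'+e'·e)'
    = ((c')')'   — complement / identity
    = c'   — double negation
E2: ((c+a)·c)'
    = c'   — absorption
Both reduce to c', so they are equivalent.

Yes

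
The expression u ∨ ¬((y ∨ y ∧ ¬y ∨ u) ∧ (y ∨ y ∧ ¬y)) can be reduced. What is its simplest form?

u ∨ ¬((y ∨ y ∧ ¬y ∨ u) ∧ (y ∨ y ∧ ¬y))
= u ∨ ¬(y ∨ y ∧ ¬y)   (absorption)
= u ∨ ¬y   (complement / identity)

u ∨ ¬y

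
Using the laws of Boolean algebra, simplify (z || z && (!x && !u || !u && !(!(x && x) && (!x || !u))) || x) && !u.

(z || z && (!x && !u || !u && !(!(x && x) && (!x || !u))) || x) && !u
= (z || z && (!x && !u || !u && !(!x && (!x || !u))) || x) && !u   [idempotence]
= (z || z && (!x && !u || !u && !!x) || x) && !u   [absorption]
= (z || z && (!x && !u || !u && x) || x) && !u   [double negation]
= (z || z && !u || x) && !u   [distribution]
= (z || x) && !u   [absorption]

(z || x) && !u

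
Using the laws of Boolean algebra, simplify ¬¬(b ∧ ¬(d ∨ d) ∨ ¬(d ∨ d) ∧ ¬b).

¬d

¬¬(b ∧ ¬(d ∨ d) ∨ ¬(d ∨ d) ∧ ¬b)
= ¬¬¬(d ∨ d)
= ¬¬¬d
= ¬d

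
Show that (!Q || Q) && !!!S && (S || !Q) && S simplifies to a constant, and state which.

false

(!Q || Q) && !!!S && (S || !Q) && S
= !!!S && (S || !Q) && S   [complement / identity]
= !!!S && S   [absorption]
= !S && S   [double negation]
= false   [complement]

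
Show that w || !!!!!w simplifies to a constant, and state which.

w || !!!!!w
= w || !!!w   (double negation)
= w || !w   (double negation)
= true   (complement)

true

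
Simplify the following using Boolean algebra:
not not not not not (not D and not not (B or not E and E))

D or not B

not not not not not (not D and not not (B or not E and E))
= not not not not (D or not (B or not E and E))   [De Morgan]
= not not (D or not (B or not E and E))   [double negation]
= not not (D or not B)   [complement / identity]
= D or not B   [double negation]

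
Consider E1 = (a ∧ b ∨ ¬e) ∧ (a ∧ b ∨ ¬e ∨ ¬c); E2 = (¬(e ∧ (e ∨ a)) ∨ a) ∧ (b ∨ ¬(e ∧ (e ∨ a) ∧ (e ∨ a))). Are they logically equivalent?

Yes

E1: (a ∧ b ∨ ¬e) ∧ (a ∧ b ∨ ¬e ∨ ¬c)
    = a ∧ b ∨ ¬e   [absorption]
E2: (¬(e ∧ (e ∨ a)) ∨ a) ∧ (b ∨ ¬(e ∧ (e ∨ a) ∧ (e ∨ a)))
    = (¬(e ∧ (e ∨ a)) ∨ a) ∧ (b ∨ ¬(e ∧ (e ∨ a)))   [idempotence]
    = a ∧ b ∨ ¬(e ∧ (e ∨ a))   [distribution]
    = a ∧ b ∨ ¬e   [absorption]
Both reduce to a ∧ b ∨ ¬e, so they are equivalent.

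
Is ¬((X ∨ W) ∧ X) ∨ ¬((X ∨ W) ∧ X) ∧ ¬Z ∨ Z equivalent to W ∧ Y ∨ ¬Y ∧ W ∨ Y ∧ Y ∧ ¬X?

E1: ¬((X ∨ W) ∧ X) ∨ ¬((X ∨ W) ∧ X) ∧ ¬Z ∨ Z
    = ¬((X ∨ W) ∧ X) ∨ Z   (absorption)
    = ¬X ∨ Z   (absorption)
E2: W ∧ Y ∨ ¬Y ∧ W ∨ Y ∧ Y ∧ ¬X
    = W ∨ Y ∧ Y ∧ ¬X   (distribution)
    = W ∨ Y ∧ ¬X   (idempotence)
These differ: at W=0, X=0, Y=0, Z=1, E1 = 1 but E2 = 0.

No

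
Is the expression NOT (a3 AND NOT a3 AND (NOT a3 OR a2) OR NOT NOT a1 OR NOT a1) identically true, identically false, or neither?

NOT (a3 AND NOT a3 AND (NOT a3 OR a2) OR NOT NOT a1 OR NOT a1)
= NOT (a3 AND NOT a3 OR NOT NOT a1 OR NOT a1)   — absorption
= NOT (NOT NOT a1 OR NOT a1)   — complement / identity
= NOT a1 AND a1   — De Morgan
= FALSE   — complement

identically false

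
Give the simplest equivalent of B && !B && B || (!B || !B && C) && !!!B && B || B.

B

B && !B && B || (!B || !B && C) && !!!B && B || B
= B && !B && B || !B && !!!B && B || B
= B && !B && B || !B && !B && B || B
= !B && B || B
= B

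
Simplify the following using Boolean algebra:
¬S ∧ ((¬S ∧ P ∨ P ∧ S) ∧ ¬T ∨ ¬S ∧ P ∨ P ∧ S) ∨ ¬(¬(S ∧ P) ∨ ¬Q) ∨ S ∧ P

¬S ∧ ((¬S ∧ P ∨ P ∧ S) ∧ ¬T ∨ ¬S ∧ P ∨ P ∧ S) ∨ ¬(¬(S ∧ P) ∨ ¬Q) ∨ S ∧ P
= ¬S ∧ (¬S ∧ P ∨ P ∧ S) ∨ ¬(¬(S ∧ P) ∨ ¬Q) ∨ S ∧ P   (absorption)
= ¬S ∧ (¬S ∧ P ∨ P ∧ S) ∨ S ∧ P ∧ Q ∨ S ∧ P   (De Morgan)
= ¬S ∧ P ∨ S ∧ P ∧ Q ∨ S ∧ P   (distribution)
= ¬S ∧ P ∨ S ∧ P   (absorption)
= P   (distribution)

P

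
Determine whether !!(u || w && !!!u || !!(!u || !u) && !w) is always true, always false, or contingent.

always true

!!(u || w && !!!u || !!(!u || !u) && !w)
= !!(u || w && !!!u || !!!u && !w)   [idempotence]
= !!(u || !!!u)   [distribution]
= !!(u || !u)   [double negation]
= u || !u   [double negation]
= true   [complement]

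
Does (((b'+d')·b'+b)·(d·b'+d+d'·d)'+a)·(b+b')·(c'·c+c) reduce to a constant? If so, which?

(((b'+d')·b'+b)·(d·b'+d+d'·d)'+a)·(b+b')·(c'·c+c)
= (((b'+d')·b'+b)·(d+d'·d)'+a)·(b+b')·(c'·c+c)   [absorption]
= (((b'+d')·b'+b)·(d+d'·d)'+a)·(b+b')·c   [complement / identity]
= ((b'+b)·(d+d'·d)'+a)·(b+b')·c   [absorption]
= ((b'+b)·d'+a)·(b+b')·c   [complement / identity]
= (d'+a)·(b+b')·c   [complement / identity]
= (d'+a)·c   [complement / identity]
This depends on a, c, d, so it is not a constant.

no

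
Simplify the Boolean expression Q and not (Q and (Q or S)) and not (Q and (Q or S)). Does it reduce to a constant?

False

Q and not (Q and (Q or S)) and not (Q and (Q or S))
= Q and not (Q and (Q or S))
= Q and not Q
= False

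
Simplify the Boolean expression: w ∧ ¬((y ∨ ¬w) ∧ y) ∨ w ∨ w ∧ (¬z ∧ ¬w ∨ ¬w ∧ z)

w

w ∧ ¬((y ∨ ¬w) ∧ y) ∨ w ∨ w ∧ (¬z ∧ ¬w ∨ ¬w ∧ z)
= w ∧ ¬y ∨ w ∨ w ∧ (¬z ∧ ¬w ∨ ¬w ∧ z)   — absorption
= w ∧ ¬y ∨ w ∨ w ∧ ¬w   — distribution
= w ∧ ¬y ∨ w   — complement / identity
= w   — absorption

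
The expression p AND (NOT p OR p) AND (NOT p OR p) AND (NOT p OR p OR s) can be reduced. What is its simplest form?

p

p AND (NOT p OR p) AND (NOT p OR p) AND (NOT p OR p OR s)
= p AND (NOT p OR p) AND (NOT p OR p)   — absorption
= p AND (NOT p OR p)   — idempotence
= p   — complement / identity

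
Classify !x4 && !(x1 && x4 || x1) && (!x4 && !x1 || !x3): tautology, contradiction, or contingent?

contingent

!x4 && !(x1 && x4 || x1) && (!x4 && !x1 || !x3)
= !x4 && !x1 && (!x4 && !x1 || !x3)
= !x4 && !x1
This depends on x1, x4, so it is not a constant.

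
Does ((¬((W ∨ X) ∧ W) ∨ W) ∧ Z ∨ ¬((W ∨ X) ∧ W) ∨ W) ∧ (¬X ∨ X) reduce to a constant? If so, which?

((¬((W ∨ X) ∧ W) ∨ W) ∧ Z ∨ ¬((W ∨ X) ∧ W) ∨ W) ∧ (¬X ∨ X)
= (¬((W ∨ X) ∧ W) ∨ W) ∧ (¬X ∨ X)
= ¬((W ∨ X) ∧ W) ∨ W
= ¬W ∨ W
= True

yes, True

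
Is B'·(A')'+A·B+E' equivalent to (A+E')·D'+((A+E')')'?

Yes

E1: B'·(A')'+A·B+E'
    = B'·A+A·B+E'
    = A+E'
E2: (A+E')·D'+((A+E')')'
    = (A+E')·D'+A+E'
    = A+E'
Both reduce to A+E', so they are equivalent.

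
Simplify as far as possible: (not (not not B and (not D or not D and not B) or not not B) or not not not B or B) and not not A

A

(not (not not B and (not D or not D and not B) or not not B) or not not not B or B) and not not A
= (not (not not B and not D or not not B) or not not not B or B) and not not A   (absorption)
= (not not not B or not not not B or B) and not not A   (absorption)
= (not not not B or not not not B or B) and A   (double negation)
= (not not not B or B) and A   (idempotence)
= (not B or B) and A   (double negation)
= A   (complement / identity)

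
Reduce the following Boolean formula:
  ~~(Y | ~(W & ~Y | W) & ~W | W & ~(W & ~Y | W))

Y | ~W

~~(Y | ~(W & ~Y | W) & ~W | W & ~(W & ~Y | W))
= ~~(Y | ~(W & ~Y | W))
= ~~(Y | ~W)
= Y | ~W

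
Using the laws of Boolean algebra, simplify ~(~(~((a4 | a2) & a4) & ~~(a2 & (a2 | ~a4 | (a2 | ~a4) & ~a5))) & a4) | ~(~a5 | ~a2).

~a4 | a5 & a2

~(~(~((a4 | a2) & a4) & ~~(a2 & (a2 | ~a4 | (a2 | ~a4) & ~a5))) & a4) | ~(~a5 | ~a2)
= ~(((a4 | a2) & a4 | ~(a2 & (a2 | ~a4 | (a2 | ~a4) & ~a5))) & a4) | ~(~a5 | ~a2)   (De Morgan)
= ~(((a4 | a2) & a4 | ~(a2 & (a2 | ~a4))) & a4) | ~(~a5 | ~a2)   (absorption)
= ~(((a4 | a2) & a4 | ~a2) & a4) | ~(~a5 | ~a2)   (absorption)
= ~((a4 | ~a2) & a4) | ~(~a5 | ~a2)   (absorption)
= ~a4 | ~(~a5 | ~a2)   (absorption)
= ~a4 | a5 & a2   (De Morgan)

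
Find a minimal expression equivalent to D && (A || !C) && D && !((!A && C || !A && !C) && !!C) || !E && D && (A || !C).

D && (A || !C)

D && (A || !C) && D && !((!A && C || !A && !C) && !!C) || !E && D && (A || !C)
= D && (A || !C) && D && !(!A && !!C) || !E && D && (A || !C)   [distribution]
= D && (A || !C) && D && (A || !C) || !E && D && (A || !C)   [De Morgan]
= (D && (A || !C) || !E) && D && (A || !C)   [distribution]
= D && (A || !C)   [absorption]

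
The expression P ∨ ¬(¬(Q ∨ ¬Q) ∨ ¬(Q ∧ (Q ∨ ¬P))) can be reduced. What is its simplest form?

P ∨ ¬(¬(Q ∨ ¬Q) ∨ ¬(Q ∧ (Q ∨ ¬P)))
= P ∨ ¬(¬(Q ∨ ¬Q) ∨ ¬Q)   [absorption]
= P ∨ (Q ∨ ¬Q) ∧ Q   [De Morgan]
= P ∨ Q   [complement / identity]

P ∨ Q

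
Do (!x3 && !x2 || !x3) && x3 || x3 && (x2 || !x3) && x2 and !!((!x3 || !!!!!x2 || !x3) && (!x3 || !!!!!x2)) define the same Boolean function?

No

E1: (!x3 && !x2 || !x3) && x3 || x3 && (x2 || !x3) && x2
    = (!x3 && !x2 || !x3) && x3 || x3 && x2   (absorption)
    = !x3 && x3 || x3 && x2   (absorption)
    = x3 && x2   (complement / identity)
E2: !!((!x3 || !!!!!x2 || !x3) && (!x3 || !!!!!x2))
    = !!(!x3 || !!!!!x2)   (absorption)
    = !!(!x3 || !!!x2)   (double negation)
    = !x3 || !!!x2   (double negation)
    = !x3 || !x2   (double negation)
These differ: at x2=0, x3=0, E1 = 0 but E2 = 1.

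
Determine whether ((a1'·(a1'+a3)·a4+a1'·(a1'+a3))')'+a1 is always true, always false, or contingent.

((a1'·(a1'+a3)·a4+a1'·(a1'+a3))')'+a1
= ((a1'·(a1'+a3))')'+a1   (absorption)
= ((a1')')'+a1   (absorption)
= a1'+a1   (double negation)
= 1   (complement)

always true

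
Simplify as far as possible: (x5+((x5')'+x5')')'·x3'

x5'·x3'

(x5+((x5')'+x5')')'·x3'
= (x5+x5'·x5)'·x3'   — De Morgan
= x5'·x3'   — complement / identity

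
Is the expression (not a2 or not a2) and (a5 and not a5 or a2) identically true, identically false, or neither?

identically false

(not a2 or not a2) and (a5 and not a5 or a2)
= not a2 and (a5 and not a5 or a2)   — idempotence
= not a2 and a2   — complement / identity
= False   — complement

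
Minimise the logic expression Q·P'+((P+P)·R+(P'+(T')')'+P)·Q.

Q

Q·P'+((P+P)·R+(P'+(T')')'+P)·Q
= Q·P'+((P+P)·R+P·T'+P)·Q   — De Morgan
= Q·P'+((P+P)·R+P)·Q   — absorption
= Q·P'+(P·R+P)·Q   — idempotence
= Q·P'+P·Q   — absorption
= Q   — distribution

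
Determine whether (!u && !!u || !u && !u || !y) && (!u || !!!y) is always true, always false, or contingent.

contingent

(!u && !!u || !u && !u || !y) && (!u || !!!y)
= (!u && u || !u && !u || !y) && (!u || !!!y)   — double negation
= (!u || !y) && (!u || !!!y)   — distribution
= (!u || !y) && (!u || !y)   — double negation
= !u || !y   — idempotence
This depends on u, y, so it is not a constant.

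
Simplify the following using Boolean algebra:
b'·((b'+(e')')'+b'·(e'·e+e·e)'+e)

b'

b'·((b'+(e')')'+b'·(e'·e+e·e)'+e)
= b'·((b'+(e')')'+b'·e'+e)   [distribution]
= b'·(b·e'+b'·e'+e)   [De Morgan]
= b'·(e'+e)   [distribution]
= b'   [complement / identity]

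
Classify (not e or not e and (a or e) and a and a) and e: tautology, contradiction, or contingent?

(not e or not e and (a or e) and a and a) and e
= (not e or not e and (a or e) and a) and e   [idempotence]
= (not e or not e and a) and e   [absorption]
= not e and e   [absorption]
= False   [complement]

contradiction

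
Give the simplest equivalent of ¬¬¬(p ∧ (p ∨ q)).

¬p

¬¬¬(p ∧ (p ∨ q))
= ¬¬¬p   [absorption]
= ¬p   [double negation]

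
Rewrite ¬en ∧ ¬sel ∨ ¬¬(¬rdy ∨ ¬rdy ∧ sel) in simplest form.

¬en ∧ ¬sel ∨ ¬¬(¬rdy ∨ ¬rdy ∧ sel)
= ¬en ∧ ¬sel ∨ ¬¬¬rdy
= ¬en ∧ ¬sel ∨ ¬rdy

¬en ∧ ¬sel ∨ ¬rdy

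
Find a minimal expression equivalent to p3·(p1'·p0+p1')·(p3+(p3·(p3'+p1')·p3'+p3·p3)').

p3·p1'

p3·(p1'·p0+p1')·(p3+(p3·(p3'+p1')·p3'+p3·p3)')
= p3·(p1'·p0+p1')·(p3+(p3·p3'+p3·p3)')   — absorption
= p3·(p1'·p0+p1')·(p3+p3')   — distribution
= p3·p1'·(p3+p3')   — absorption
= p3·p1'   — complement / identity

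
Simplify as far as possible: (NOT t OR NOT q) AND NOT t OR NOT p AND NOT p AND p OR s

(NOT t OR NOT q) AND NOT t OR NOT p AND NOT p AND p OR s
= (NOT t OR NOT q) AND NOT t OR NOT p AND p OR s
= (NOT t OR NOT q) AND NOT t OR s
= NOT t OR s

NOT t OR s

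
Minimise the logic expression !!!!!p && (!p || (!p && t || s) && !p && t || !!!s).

!p

!!!!!p && (!p || (!p && t || s) && !p && t || !!!s)
= !!!!!p && (!p || !p && t || !!!s)
= !!!p && (!p || !p && t || !!!s)
= !!!p && (!p || !p && t || !s)
= !p && (!p || !p && t || !s)
= !p && (!p || !s)
= !p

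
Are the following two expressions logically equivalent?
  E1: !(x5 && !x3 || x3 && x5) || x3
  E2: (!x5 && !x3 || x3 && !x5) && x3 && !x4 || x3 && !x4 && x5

E1: !(x5 && !x3 || x3 && x5) || x3
    = !x5 || x3   — distribution
E2: (!x5 && !x3 || x3 && !x5) && x3 && !x4 || x3 && !x4 && x5
    = !x5 && x3 && !x4 || x3 && !x4 && x5   — distribution
    = x3 && !x4   — distribution
These differ: at x3=1, x4=1, x5=0, E1 = 1 but E2 = 0.

No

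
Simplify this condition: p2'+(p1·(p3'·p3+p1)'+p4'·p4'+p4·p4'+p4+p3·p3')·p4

p2'+p4

p2'+(p1·(p3'·p3+p1)'+p4'·p4'+p4·p4'+p4+p3·p3')·p4
= p2'+(p1·(p3'·p3+p1)'+p4'+p4+p3·p3')·p4   (distribution)
= p2'+(p1·p1'+p4'+p4+p3·p3')·p4   (complement / identity)
= p2'+(p4'+p4+p3·p3')·p4   (complement / identity)
= p2'+(p4'+p4)·p4   (complement / identity)
= p2'+p4   (complement / identity)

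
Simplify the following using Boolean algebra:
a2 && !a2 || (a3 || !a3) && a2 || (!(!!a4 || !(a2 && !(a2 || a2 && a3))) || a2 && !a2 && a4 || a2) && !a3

a2

a2 && !a2 || (a3 || !a3) && a2 || (!(!!a4 || !(a2 && !(a2 || a2 && a3))) || a2 && !a2 && a4 || a2) && !a3
= a2 && !a2 || (a3 || !a3) && a2 || (!a4 && a2 && !(a2 || a2 && a3) || a2 && !a2 && a4 || a2) && !a3   (De Morgan)
= a2 && !a2 || (a3 || !a3) && a2 || (!a4 && a2 && !a2 || a2 && !a2 && a4 || a2) && !a3   (absorption)
= a2 && !a2 || (a3 || !a3) && a2 || (a2 && !a2 || a2) && !a3   (distribution)
= a2 && !a2 || a2 || (a2 && !a2 || a2) && !a3   (complement / identity)
= a2 && !a2 || a2   (absorption)
= a2   (complement / identity)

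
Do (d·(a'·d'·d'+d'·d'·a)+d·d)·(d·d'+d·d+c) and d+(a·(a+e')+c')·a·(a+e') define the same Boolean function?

No

E1: (d·(a'·d'·d'+d'·d'·a)+d·d)·(d·d'+d·d+c)
    = (d·d'·d'+d·d)·(d·d'+d·d+c)   (distribution)
    = (d·d'+d·d)·(d·d'+d·d+c)   (idempotence)
    = d·d'+d·d   (absorption)
    = d   (distribution)
E2: d+(a·(a+e')+c')·a·(a+e')
    = d+a·(a+e')   (absorption)
    = d+a   (absorption)
These differ: at a=1, c=0, d=0, e=0, E1 = 0 but E2 = 1.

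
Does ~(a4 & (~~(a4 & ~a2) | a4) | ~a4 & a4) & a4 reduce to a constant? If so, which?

yes, False

~(a4 & (~~(a4 & ~a2) | a4) | ~a4 & a4) & a4
= ~(a4 & (a4 & ~a2 | a4) | ~a4 & a4) & a4   (double negation)
= ~(a4 & a4 | ~a4 & a4) & a4   (absorption)
= ~a4 & a4   (distribution)
= 0   (complement)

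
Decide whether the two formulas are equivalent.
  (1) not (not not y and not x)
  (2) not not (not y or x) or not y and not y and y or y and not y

Yes

E1: not (not not y and not x)
    = not y or x   [De Morgan]
E2: not not (not y or x) or not y and not y and y or y and not y
    = not y or x or not y and not y and y or y and not y   [double negation]
    = not y or x or (not y and y or y) and not y   [distribution]
    = not y or x or y and not y   [complement / identity]
    = not y or x   [complement / identity]
Both reduce to not y or x, so they are equivalent.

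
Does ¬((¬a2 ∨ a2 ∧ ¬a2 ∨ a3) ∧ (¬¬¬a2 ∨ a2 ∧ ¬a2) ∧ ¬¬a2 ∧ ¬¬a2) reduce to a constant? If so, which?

yes, True

¬((¬a2 ∨ a2 ∧ ¬a2 ∨ a3) ∧ (¬¬¬a2 ∨ a2 ∧ ¬a2) ∧ ¬¬a2 ∧ ¬¬a2)
= ¬((¬a2 ∨ a2 ∧ ¬a2 ∨ a3) ∧ (¬a2 ∨ a2 ∧ ¬a2) ∧ ¬¬a2 ∧ ¬¬a2)   — double negation
= ¬((¬a2 ∨ a2 ∧ ¬a2 ∨ a3) ∧ (¬a2 ∨ a2 ∧ ¬a2) ∧ ¬¬a2)   — idempotence
= ¬((¬a2 ∨ a2 ∧ ¬a2) ∧ ¬¬a2)   — absorption
= ¬(¬a2 ∧ ¬¬a2)   — complement / identity
= a2 ∨ ¬a2   — De Morgan
= True   — complement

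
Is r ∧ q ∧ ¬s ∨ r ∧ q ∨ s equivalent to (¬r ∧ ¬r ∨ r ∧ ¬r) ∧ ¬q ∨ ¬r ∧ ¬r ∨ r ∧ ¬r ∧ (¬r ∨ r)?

E1: r ∧ q ∧ ¬s ∨ r ∧ q ∨ s
    = r ∧ q ∨ s   — absorption
E2: (¬r ∧ ¬r ∨ r ∧ ¬r) ∧ ¬q ∨ ¬r ∧ ¬r ∨ r ∧ ¬r ∧ (¬r ∨ r)
    = (¬r ∧ ¬r ∨ r ∧ ¬r) ∧ ¬q ∨ ¬r ∧ ¬r ∨ r ∧ ¬r   — complement / identity
    = ¬r ∧ ¬r ∨ r ∧ ¬r   — absorption
    = ¬r   — distribution
These differ: at q=1, r=0, s=0, E1 = 0 but E2 = 1.

No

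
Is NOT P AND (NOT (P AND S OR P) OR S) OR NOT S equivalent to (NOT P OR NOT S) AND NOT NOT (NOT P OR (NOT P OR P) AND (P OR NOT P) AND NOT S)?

E1: NOT P AND (NOT (P AND S OR P) OR S) OR NOT S
    = NOT P AND (NOT P OR S) OR NOT S   [absorption]
    = NOT P OR NOT S   [absorption]
E2: (NOT P OR NOT S) AND NOT NOT (NOT P OR (NOT P OR P) AND (P OR NOT P) AND NOT S)
    = (NOT P OR NOT S) AND NOT NOT (NOT P OR (NOT P OR P) AND NOT S)   [complement / identity]
    = (NOT P OR NOT S) AND NOT NOT (NOT P OR NOT S)   [complement / identity]
    = (NOT P OR NOT S) AND (NOT P OR NOT S)   [double negation]
    = NOT P OR NOT S   [idempotence]
Both reduce to NOT P OR NOT S, so they are equivalent.

Yes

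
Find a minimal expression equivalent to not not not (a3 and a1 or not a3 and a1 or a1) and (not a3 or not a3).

not a1 and not a3

not not not (a3 and a1 or not a3 and a1 or a1) and (not a3 or not a3)
= not not not (a1 or a1) and (not a3 or not a3)
= not not not (a1 or a1) and not a3
= not (a1 or a1) and not a3
= not a1 and not a3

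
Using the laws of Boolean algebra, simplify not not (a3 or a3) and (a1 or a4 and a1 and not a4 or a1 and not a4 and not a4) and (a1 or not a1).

a3 and a1

not not (a3 or a3) and (a1 or a4 and a1 and not a4 or a1 and not a4 and not a4) and (a1 or not a1)
= not not (a3 or a3) and (a1 or a4 and a1 and not a4 or a1 and not a4 and not a4)   (complement / identity)
= not not (a3 or a3) and (a1 or a1 and not a4)   (distribution)
= (a3 or a3) and (a1 or a1 and not a4)   (double negation)
= a3 and (a1 or a1 and not a4)   (idempotence)
= a3 and a1   (absorption)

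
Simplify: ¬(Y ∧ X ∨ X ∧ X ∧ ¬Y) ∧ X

¬(Y ∧ X ∨ X ∧ X ∧ ¬Y) ∧ X
= ¬(Y ∧ X ∨ X ∧ ¬Y) ∧ X   (idempotence)
= ¬X ∧ X   (distribution)
= False   (complement)

False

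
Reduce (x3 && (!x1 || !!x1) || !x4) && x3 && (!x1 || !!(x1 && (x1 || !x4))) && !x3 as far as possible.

false

(x3 && (!x1 || !!x1) || !x4) && x3 && (!x1 || !!(x1 && (x1 || !x4))) && !x3
= (x3 && (!x1 || !!x1) || !x4) && x3 && (!x1 || !!x1) && !x3   (absorption)
= x3 && (!x1 || !!x1) && !x3   (absorption)
= x3 && (!x1 || x1) && !x3   (double negation)
= x3 && !x3   (complement / identity)
= false   (complement)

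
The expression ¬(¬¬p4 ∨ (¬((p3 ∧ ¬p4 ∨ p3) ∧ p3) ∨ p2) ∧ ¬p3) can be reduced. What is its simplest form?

¬p4 ∧ p3

¬(¬¬p4 ∨ (¬((p3 ∧ ¬p4 ∨ p3) ∧ p3) ∨ p2) ∧ ¬p3)
= ¬(¬¬p4 ∨ (¬(p3 ∧ p3) ∨ p2) ∧ ¬p3)   (absorption)
= ¬(¬¬p4 ∨ (¬p3 ∨ p2) ∧ ¬p3)   (idempotence)
= ¬(¬¬p4 ∨ ¬p3)   (absorption)
= ¬p4 ∧ p3   (De Morgan)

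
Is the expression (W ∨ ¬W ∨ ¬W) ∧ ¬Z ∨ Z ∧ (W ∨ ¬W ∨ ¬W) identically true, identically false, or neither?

(W ∨ ¬W ∨ ¬W) ∧ ¬Z ∨ Z ∧ (W ∨ ¬W ∨ ¬W)
= W ∨ ¬W ∨ ¬W   — distribution
= W ∨ ¬W   — idempotence
= True   — complement

identically true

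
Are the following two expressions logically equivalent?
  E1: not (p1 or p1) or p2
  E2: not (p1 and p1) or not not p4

No

E1: not (p1 or p1) or p2
    = not p1 or p2   [idempotence]
E2: not (p1 and p1) or not not p4
    = not p1 or not not p4   [idempotence]
    = not p1 or p4   [double negation]
These differ: at p1=1, p2=0, p4=1, E1 = 0 but E2 = 1.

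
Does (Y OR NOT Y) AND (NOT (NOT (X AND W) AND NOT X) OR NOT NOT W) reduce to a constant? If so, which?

(Y OR NOT Y) AND (NOT (NOT (X AND W) AND NOT X) OR NOT NOT W)
= (Y OR NOT Y) AND (X AND W OR X OR NOT NOT W)   (De Morgan)
= X AND W OR X OR NOT NOT W   (complement / identity)
= X AND W OR X OR W   (double negation)
= X OR W   (absorption)
This depends on W, X, so it is not a constant.

no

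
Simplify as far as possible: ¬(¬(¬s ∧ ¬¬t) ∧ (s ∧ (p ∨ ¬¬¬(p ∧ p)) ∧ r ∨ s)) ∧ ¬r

¬(¬(¬s ∧ ¬¬t) ∧ (s ∧ (p ∨ ¬¬¬(p ∧ p)) ∧ r ∨ s)) ∧ ¬r
= ¬(¬(¬s ∧ ¬¬t) ∧ (s ∧ (p ∨ ¬¬¬p) ∧ r ∨ s)) ∧ ¬r   — idempotence
= ¬(¬(¬s ∧ ¬¬t) ∧ (s ∧ (p ∨ ¬p) ∧ r ∨ s)) ∧ ¬r   — double negation
= ¬(¬(¬s ∧ ¬¬t) ∧ (s ∧ r ∨ s)) ∧ ¬r   — complement / identity
= ¬((s ∨ ¬t) ∧ (s ∧ r ∨ s)) ∧ ¬r   — De Morgan
= ¬((s ∨ ¬t) ∧ s) ∧ ¬r   — absorption
= ¬s ∧ ¬r   — absorption

¬s ∧ ¬r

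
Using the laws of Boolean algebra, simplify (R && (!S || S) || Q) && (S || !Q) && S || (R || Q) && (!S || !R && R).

R || Q

(R && (!S || S) || Q) && (S || !Q) && S || (R || Q) && (!S || !R && R)
= (R || Q) && (S || !Q) && S || (R || Q) && (!S || !R && R)
= (R || Q) && S || (R || Q) && (!S || !R && R)
= (R || Q) && S || (R || Q) && !S
= R || Q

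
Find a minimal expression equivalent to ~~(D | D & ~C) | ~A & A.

D

~~(D | D & ~C) | ~A & A
= ~~D | ~A & A
= D | ~A & A
= D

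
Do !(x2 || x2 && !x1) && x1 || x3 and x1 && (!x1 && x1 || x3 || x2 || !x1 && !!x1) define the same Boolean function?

E1: !(x2 || x2 && !x1) && x1 || x3
    = !x2 && x1 || x3   (absorption)
E2: x1 && (!x1 && x1 || x3 || x2 || !x1 && !!x1)
    = x1 && (!x1 && x1 || x3 || x2 || !x1 && x1)   (double negation)
    = x1 && (!x1 && x1 || x3 || x2)   (complement / identity)
    = x1 && (x3 || x2)   (complement / identity)
These differ: at x1=0, x2=1, x3=1, E1 = 1 but E2 = 0.

No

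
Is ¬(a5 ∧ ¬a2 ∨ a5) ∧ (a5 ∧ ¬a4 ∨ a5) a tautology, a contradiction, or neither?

contradiction

¬(a5 ∧ ¬a2 ∨ a5) ∧ (a5 ∧ ¬a4 ∨ a5)
= ¬a5 ∧ (a5 ∧ ¬a4 ∨ a5)   — absorption
= ¬a5 ∧ a5   — absorption
= False   — complement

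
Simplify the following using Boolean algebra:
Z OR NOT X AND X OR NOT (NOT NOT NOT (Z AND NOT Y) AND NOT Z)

Z OR NOT X AND X OR NOT (NOT NOT NOT (Z AND NOT Y) AND NOT Z)
= Z OR NOT (NOT NOT NOT (Z AND NOT Y) AND NOT Z)
= Z OR NOT NOT (Z AND NOT Y) OR Z
= Z OR Z AND NOT Y OR Z
= Z OR Z
= Z

Z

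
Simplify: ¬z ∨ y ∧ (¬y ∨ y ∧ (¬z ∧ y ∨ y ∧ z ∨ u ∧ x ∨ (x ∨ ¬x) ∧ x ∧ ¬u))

¬z ∨ y ∧ (¬y ∨ y ∧ (¬z ∧ y ∨ y ∧ z ∨ u ∧ x ∨ (x ∨ ¬x) ∧ x ∧ ¬u))
= ¬z ∨ y ∧ (¬y ∨ y ∧ (¬z ∧ y ∨ y ∧ z ∨ u ∧ x ∨ x ∧ ¬u))
= ¬z ∨ y ∧ (¬y ∨ y ∧ (y ∨ u ∧ x ∨ x ∧ ¬u))
= ¬z ∨ y ∧ (¬y ∨ y ∧ (y ∨ x))
= ¬z ∨ y ∧ (¬y ∨ y)
= ¬z ∨ y

¬z ∨ y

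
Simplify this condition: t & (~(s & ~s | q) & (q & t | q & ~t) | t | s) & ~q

t & (~(s & ~s | q) & (q & t | q & ~t) | t | s) & ~q
= t & (~(s & ~s | q) & q | t | s) & ~q   [distribution]
= t & (~q & q | t | s) & ~q   [complement / identity]
= t & (t | s) & ~q   [complement / identity]
= t & ~q   [absorption]

t & ~q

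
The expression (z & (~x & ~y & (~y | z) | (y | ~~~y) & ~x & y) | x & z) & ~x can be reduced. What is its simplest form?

z & ~x

(z & (~x & ~y & (~y | z) | (y | ~~~y) & ~x & y) | x & z) & ~x
= (z & (~x & ~y & (~y | z) | (y | ~y) & ~x & y) | x & z) & ~x   (double negation)
= (z & (~x & ~y & (~y | z) | ~x & y) | x & z) & ~x   (complement / identity)
= (z & (~x & ~y | ~x & y) | x & z) & ~x   (absorption)
= (z & ~x | x & z) & ~x   (distribution)
= z & ~x   (distribution)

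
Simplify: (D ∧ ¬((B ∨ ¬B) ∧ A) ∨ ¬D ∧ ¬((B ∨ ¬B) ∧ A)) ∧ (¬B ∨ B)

(D ∧ ¬((B ∨ ¬B) ∧ A) ∨ ¬D ∧ ¬((B ∨ ¬B) ∧ A)) ∧ (¬B ∨ B)
= ¬((B ∨ ¬B) ∧ A) ∧ (¬B ∨ B)
= ¬A ∧ (¬B ∨ B)
= ¬A

¬A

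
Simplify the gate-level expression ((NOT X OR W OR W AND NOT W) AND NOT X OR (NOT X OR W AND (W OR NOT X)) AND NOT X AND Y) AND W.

((NOT X OR W OR W AND NOT W) AND NOT X OR (NOT X OR W AND (W OR NOT X)) AND NOT X AND Y) AND W
= ((NOT X OR W) AND NOT X OR (NOT X OR W AND (W OR NOT X)) AND NOT X AND Y) AND W
= ((NOT X OR W) AND NOT X OR (NOT X OR W) AND NOT X AND Y) AND W
= (NOT X OR W) AND NOT X AND W
= NOT X AND W

NOT X AND W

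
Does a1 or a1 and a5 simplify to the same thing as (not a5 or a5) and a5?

E1: a1 or a1 and a5
    = a1   [absorption]
E2: (not a5 or a5) and a5
    = a5   [complement / identity]
These differ: at a1=1, a5=0, E1 = 1 but E2 = 0.

No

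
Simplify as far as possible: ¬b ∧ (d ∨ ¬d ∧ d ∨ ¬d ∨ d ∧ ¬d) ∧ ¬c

¬b ∧ (d ∨ ¬d ∧ d ∨ ¬d ∨ d ∧ ¬d) ∧ ¬c
= ¬b ∧ (d ∨ ¬d ∧ d ∨ ¬d) ∧ ¬c   — complement / identity
= ¬b ∧ (d ∨ ¬d) ∧ ¬c   — complement / identity
= ¬b ∧ ¬c   — complement / identity

¬b ∧ ¬c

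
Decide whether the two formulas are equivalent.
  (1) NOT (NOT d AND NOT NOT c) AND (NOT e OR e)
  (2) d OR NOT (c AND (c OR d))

Yes

E1: NOT (NOT d AND NOT NOT c) AND (NOT e OR e)
    = (d OR NOT c) AND (NOT e OR e)   [De Morgan]
    = d OR NOT c   [complement / identity]
E2: d OR NOT (c AND (c OR d))
    = d OR NOT c   [absorption]
Both reduce to d OR NOT c, so they are equivalent.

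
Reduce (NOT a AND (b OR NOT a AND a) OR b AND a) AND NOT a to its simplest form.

(NOT a AND (b OR NOT a AND a) OR b AND a) AND NOT a
= (NOT a AND b OR b AND a) AND NOT a   — complement / identity
= b AND NOT a   — distribution

b AND NOT a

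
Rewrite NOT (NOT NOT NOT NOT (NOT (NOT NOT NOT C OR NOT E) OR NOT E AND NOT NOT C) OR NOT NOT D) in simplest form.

NOT C AND NOT D

NOT (NOT NOT NOT NOT (NOT (NOT NOT NOT C OR NOT E) OR NOT E AND NOT NOT C) OR NOT NOT D)
= NOT NOT NOT (NOT (NOT NOT NOT C OR NOT E) OR NOT E AND NOT NOT C) AND NOT D
= NOT (NOT (NOT NOT NOT C OR NOT E) OR NOT E AND NOT NOT C) AND NOT D
= NOT (NOT NOT C AND E OR NOT E AND NOT NOT C) AND NOT D
= NOT NOT NOT C AND NOT D
= NOT C AND NOT D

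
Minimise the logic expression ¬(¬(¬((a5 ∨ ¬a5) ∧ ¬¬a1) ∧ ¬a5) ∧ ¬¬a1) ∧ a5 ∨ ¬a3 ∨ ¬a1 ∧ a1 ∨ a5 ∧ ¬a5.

¬(¬(¬((a5 ∨ ¬a5) ∧ ¬¬a1) ∧ ¬a5) ∧ ¬¬a1) ∧ a5 ∨ ¬a3 ∨ ¬a1 ∧ a1 ∨ a5 ∧ ¬a5
= ¬(¬(¬¬¬a1 ∧ ¬a5) ∧ ¬¬a1) ∧ a5 ∨ ¬a3 ∨ ¬a1 ∧ a1 ∨ a5 ∧ ¬a5
= ¬(¬(¬¬¬a1 ∧ ¬a5) ∧ ¬¬a1) ∧ a5 ∨ ¬a3 ∨ a5 ∧ ¬a5
= ¬(¬(¬¬¬a1 ∧ ¬a5) ∧ ¬¬a1) ∧ a5 ∨ ¬a3
= (¬¬¬a1 ∧ ¬a5 ∨ ¬a1) ∧ a5 ∨ ¬a3
= (¬a1 ∧ ¬a5 ∨ ¬a1) ∧ a5 ∨ ¬a3
= ¬a1 ∧ a5 ∨ ¬a3

¬a1 ∧ a5 ∨ ¬a3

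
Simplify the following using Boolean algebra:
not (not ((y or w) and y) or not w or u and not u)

not (not ((y or w) and y) or not w or u and not u)
= not (not y or not w or u and not u)   [absorption]
= not (not y or not w)   [complement / identity]
= y and w   [De Morgan]

y and w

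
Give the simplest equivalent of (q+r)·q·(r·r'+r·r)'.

q·r'

(q+r)·q·(r·r'+r·r)'
= q·(r·r'+r·r)'   [absorption]
= q·r'   [distribution]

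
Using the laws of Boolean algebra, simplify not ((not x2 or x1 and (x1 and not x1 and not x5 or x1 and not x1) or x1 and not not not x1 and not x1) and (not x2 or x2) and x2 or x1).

not x1

not ((not x2 or x1 and (x1 and not x1 and not x5 or x1 and not x1) or x1 and not not not x1 and not x1) and (not x2 or x2) and x2 or x1)
= not ((not x2 or x1 and (x1 and not x1 and not x5 or x1 and not x1) or x1 and not x1 and not x1) and (not x2 or x2) and x2 or x1)   (double negation)
= not ((not x2 or x1 and x1 and not x1 or x1 and not x1 and not x1) and (not x2 or x2) and x2 or x1)   (absorption)
= not ((not x2 or x1 and x1 and not x1 or x1 and not x1 and not x1) and x2 or x1)   (complement / identity)
= not ((not x2 or x1 and not x1) and x2 or x1)   (distribution)
= not (not x2 and x2 or x1)   (complement / identity)
= not x1   (complement / identity)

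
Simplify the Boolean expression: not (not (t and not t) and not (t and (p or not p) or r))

not (not (t and not t) and not (t and (p or not p) or r))
= t and not t or t and (p or not p) or r   [De Morgan]
= t and not t or t or r   [complement / identity]
= t or r   [complement / identity]

t or r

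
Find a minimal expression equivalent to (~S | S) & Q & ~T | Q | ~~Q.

(~S | S) & Q & ~T | Q | ~~Q
= Q & ~T | Q | ~~Q   — complement / identity
= Q | ~~Q   — absorption
= Q | Q   — double negation
= Q   — idempotence

Q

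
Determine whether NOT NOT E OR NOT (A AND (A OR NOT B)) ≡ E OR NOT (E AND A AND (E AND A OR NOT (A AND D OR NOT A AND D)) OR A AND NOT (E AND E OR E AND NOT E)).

E1: NOT NOT E OR NOT (A AND (A OR NOT B))
    = NOT NOT E OR NOT A   — absorption
    = E OR NOT A   — double negation
E2: E OR NOT (E AND A AND (E AND A OR NOT (A AND D OR NOT A AND D)) OR A AND NOT (E AND E OR E AND NOT E))
    = E OR NOT (E AND A AND (E AND A OR NOT D) OR A AND NOT (E AND E OR E AND NOT E))   — distribution
    = E OR NOT (E AND A OR A AND NOT (E AND E OR E AND NOT E))   — absorption
    = E OR NOT (E AND A OR A AND NOT E)   — distribution
    = E OR NOT A   — distribution
Both reduce to E OR NOT A, so they are equivalent.

Yes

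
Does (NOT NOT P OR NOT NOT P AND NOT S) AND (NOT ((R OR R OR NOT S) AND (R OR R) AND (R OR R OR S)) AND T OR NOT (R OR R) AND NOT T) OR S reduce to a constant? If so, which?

(NOT NOT P OR NOT NOT P AND NOT S) AND (NOT ((R OR R OR NOT S) AND (R OR R) AND (R OR R OR S)) AND T OR NOT (R OR R) AND NOT T) OR S
= (NOT NOT P OR NOT NOT P AND NOT S) AND (NOT ((R OR R OR NOT S) AND (R OR R)) AND T OR NOT (R OR R) AND NOT T) OR S   (absorption)
= NOT NOT P AND (NOT ((R OR R OR NOT S) AND (R OR R)) AND T OR NOT (R OR R) AND NOT T) OR S   (absorption)
= NOT NOT P AND (NOT (R OR R) AND T OR NOT (R OR R) AND NOT T) OR S   (absorption)
= NOT NOT P AND NOT (R OR R) OR S   (distribution)
= NOT NOT P AND NOT R OR S   (idempotence)
= P AND NOT R OR S   (double negation)
This depends on P, R, S, so it is not a constant.

no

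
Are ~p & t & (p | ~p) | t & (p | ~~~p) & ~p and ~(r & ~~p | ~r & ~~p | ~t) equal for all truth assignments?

E1: ~p & t & (p | ~p) | t & (p | ~~~p) & ~p
    = ~p & t & (p | ~p) | t & (p | ~p) & ~p   (double negation)
    = ~p & (t & (p | ~p) | t & (p | ~p))   (distribution)
    = ~p & t & (p | ~p)   (idempotence)
    = ~p & t   (complement / identity)
E2: ~(r & ~~p | ~r & ~~p | ~t)
    = ~(~~p | ~t)   (distribution)
    = ~p & t   (De Morgan)
Both reduce to ~p & t, so they are equivalent.

Yes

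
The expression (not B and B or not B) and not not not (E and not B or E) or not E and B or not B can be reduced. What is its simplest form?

(not B and B or not B) and not not not (E and not B or E) or not E and B or not B
= not B and not not not (E and not B or E) or not E and B or not B
= not B and not not not E or not E and B or not B
= not B and not E or not E and B or not B
= not E or not B

not E or not B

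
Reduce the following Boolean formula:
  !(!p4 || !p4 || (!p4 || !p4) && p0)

p4

!(!p4 || !p4 || (!p4 || !p4) && p0)
= !(!p4 || !p4)   [absorption]
= !!p4   [idempotence]
= p4   [double negation]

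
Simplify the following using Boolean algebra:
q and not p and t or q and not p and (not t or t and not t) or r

q and not p or r

q and not p and t or q and not p and (not t or t and not t) or r
= q and not p and t or q and not p and not t or r   — complement / identity
= q and not p or r   — distribution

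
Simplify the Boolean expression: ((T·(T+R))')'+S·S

((T·(T+R))')'+S·S
= ((T·(T+R))')'+S   [idempotence]
= (T')'+S   [absorption]
= T+S   [double negation]

T+S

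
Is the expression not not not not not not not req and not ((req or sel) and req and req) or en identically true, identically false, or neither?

not not not not not not not req and not ((req or sel) and req and req) or en
= not not not not not not not req and not (req and req) or en
= not not not not not req and not (req and req) or en
= not not not req and not (req and req) or en
= not req and not (req and req) or en
= not req and not req or en
= not req or en
This depends on en, req, so it is not a constant.

neither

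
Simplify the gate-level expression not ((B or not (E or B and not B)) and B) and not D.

not B and not D

not ((B or not (E or B and not B)) and B) and not D
= not ((B or not E) and B) and not D   (complement / identity)
= not B and not D   (absorption)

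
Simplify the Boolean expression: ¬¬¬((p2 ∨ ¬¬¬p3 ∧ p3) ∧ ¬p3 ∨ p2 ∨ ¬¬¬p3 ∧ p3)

¬¬¬((p2 ∨ ¬¬¬p3 ∧ p3) ∧ ¬p3 ∨ p2 ∨ ¬¬¬p3 ∧ p3)
= ¬¬¬(p2 ∨ ¬¬¬p3 ∧ p3)   (absorption)
= ¬¬¬(p2 ∨ ¬p3 ∧ p3)   (double negation)
= ¬¬¬p2   (complement / identity)
= ¬p2   (double negation)

¬p2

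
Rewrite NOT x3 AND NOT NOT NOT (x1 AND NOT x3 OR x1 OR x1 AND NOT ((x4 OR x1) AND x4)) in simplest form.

NOT x3 AND NOT NOT NOT (x1 AND NOT x3 OR x1 OR x1 AND NOT ((x4 OR x1) AND x4))
= NOT x3 AND NOT NOT NOT (x1 OR x1 AND NOT ((x4 OR x1) AND x4))   (absorption)
= NOT x3 AND NOT (x1 OR x1 AND NOT ((x4 OR x1) AND x4))   (double negation)
= NOT x3 AND NOT (x1 OR x1 AND NOT x4)   (absorption)
= NOT x3 AND NOT x1   (absorption)

NOT x3 AND NOT x1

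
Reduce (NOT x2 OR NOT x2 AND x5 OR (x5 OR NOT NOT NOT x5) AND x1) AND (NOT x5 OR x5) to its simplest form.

NOT x2 OR x1

(NOT x2 OR NOT x2 AND x5 OR (x5 OR NOT NOT NOT x5) AND x1) AND (NOT x5 OR x5)
= (NOT x2 OR (x5 OR NOT NOT NOT x5) AND x1) AND (NOT x5 OR x5)   [absorption]
= (NOT x2 OR (x5 OR NOT x5) AND x1) AND (NOT x5 OR x5)   [double negation]
= (NOT x2 OR x1) AND (NOT x5 OR x5)   [complement / identity]
= NOT x2 OR x1   [complement / identity]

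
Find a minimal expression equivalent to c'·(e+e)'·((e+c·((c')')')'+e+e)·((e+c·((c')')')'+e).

c'·(e+e)'·((e+c·((c')')')'+e+e)·((e+c·((c')')')'+e)
= c'·(e+e)'·((e+c·((c')')')'+e)
= c'·(e+e)'·((e+c·c')'+e)
= c'·(e+e)'·(e'+e)
= c'·e'·(e'+e)
= c'·e'

c'·e'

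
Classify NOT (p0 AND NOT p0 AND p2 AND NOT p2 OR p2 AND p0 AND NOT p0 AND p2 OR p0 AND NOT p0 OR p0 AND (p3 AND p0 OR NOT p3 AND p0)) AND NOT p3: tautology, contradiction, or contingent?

NOT (p0 AND NOT p0 AND p2 AND NOT p2 OR p2 AND p0 AND NOT p0 AND p2 OR p0 AND NOT p0 OR p0 AND (p3 AND p0 OR NOT p3 AND p0)) AND NOT p3
= NOT (p0 AND NOT p0 AND p2 OR p0 AND NOT p0 OR p0 AND (p3 AND p0 OR NOT p3 AND p0)) AND NOT p3   — distribution
= NOT (p0 AND NOT p0 AND p2 OR p0 AND NOT p0 OR p0 AND p0) AND NOT p3   — distribution
= NOT (p0 AND NOT p0 OR p0 AND p0) AND NOT p3   — absorption
= NOT p0 AND NOT p3   — distribution
This depends on p0, p3, so it is not a constant.

contingent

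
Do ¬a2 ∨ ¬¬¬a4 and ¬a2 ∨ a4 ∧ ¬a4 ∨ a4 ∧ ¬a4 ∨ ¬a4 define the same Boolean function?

E1: ¬a2 ∨ ¬¬¬a4
    = ¬a2 ∨ ¬a4   (double negation)
E2: ¬a2 ∨ a4 ∧ ¬a4 ∨ a4 ∧ ¬a4 ∨ ¬a4
    = ¬a2 ∨ a4 ∧ ¬a4 ∨ ¬a4   (complement / identity)
    = ¬a2 ∨ ¬a4   (complement / identity)
Both reduce to ¬a2 ∨ ¬a4, so they are equivalent.

Yes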